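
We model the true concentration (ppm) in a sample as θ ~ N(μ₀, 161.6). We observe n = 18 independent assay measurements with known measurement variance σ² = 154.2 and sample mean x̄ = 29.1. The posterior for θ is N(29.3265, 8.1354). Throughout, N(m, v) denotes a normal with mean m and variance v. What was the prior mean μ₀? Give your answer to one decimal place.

The posterior mean is a precision-weighted average: μ_n = (τ₀μ₀ + τ_data·x̄)/(τ₀+τ_data), with τ₀=1/σ₀² and τ_data=n/σ².
Here τ₀ = 1/161.6 = 0.006188 and τ_data = 18/154.2 = 0.116732, so τ_n = 0.122920.
Rearranging for μ₀: μ₀ = (μ_n·τ_n − τ_data·x̄)/τ₀ = (29.3265·0.122920 − 0.116732·29.1) / 0.006188 = 0.207912/0.006188 ≈ 33.6.

μ₀ = 33.6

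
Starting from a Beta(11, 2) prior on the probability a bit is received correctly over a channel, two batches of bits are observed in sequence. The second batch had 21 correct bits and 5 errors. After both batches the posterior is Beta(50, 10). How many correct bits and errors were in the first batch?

Because Beta–binomial updating is additive in the counts, the combined data contributed (α_post−α_prior, β_post−β_prior) successes and failures.
Total across both batches: 50−11=39 correct bits, 10−2=8 errors.
Subtract the second batch: 39−21=18 correct bits and 8−5=3 errors.

18 correct bits and 3 errors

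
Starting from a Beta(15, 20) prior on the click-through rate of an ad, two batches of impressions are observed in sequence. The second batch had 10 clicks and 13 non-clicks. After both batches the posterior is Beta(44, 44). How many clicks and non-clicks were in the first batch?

Sequential conjugate updates are equivalent to a single update on the pooled data, so total successes = posterior α − prior α and total failures = posterior β − prior β.
Total across both batches: 44−15=29 clicks, 44−20=24 non-clicks.
Subtract the second batch: 29−10=19 clicks and 24−13=11 non-clicks.

19 clicks and 11 non-clicks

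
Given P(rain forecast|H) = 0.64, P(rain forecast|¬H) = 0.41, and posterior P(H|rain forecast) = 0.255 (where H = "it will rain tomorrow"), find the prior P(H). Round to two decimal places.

Bayes' rule in odds form gives O(H|E) = O(H)·[P(E|H)/P(E|¬H)], hence O(H) = O(H|E)/LR.
Posterior odds = 0.255/(1−0.255) = 0.3423. LR = 0.64/0.41 = 1.5610.
Prior odds = 0.3423/1.5610 = 0.2193, so P(H) = 0.2193/(1+0.2193) ≈ 0.18.

P(H) = 0.18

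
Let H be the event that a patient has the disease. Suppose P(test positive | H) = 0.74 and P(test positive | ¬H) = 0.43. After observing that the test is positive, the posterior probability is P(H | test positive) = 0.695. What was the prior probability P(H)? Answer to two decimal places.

P(H) = 0.57

Bayes' rule in odds form gives O(H|E) = O(H)·[P(E|H)/P(E|¬H)], hence O(H) = O(H|E)/LR.
Posterior odds = 0.695/(1−0.695) = 2.2787. LR = 0.74/0.43 = 1.7209.
Prior odds = 2.2787/1.7209 = 1.3241, so P(H) = 1.3241/(1+1.3241) ≈ 0.57.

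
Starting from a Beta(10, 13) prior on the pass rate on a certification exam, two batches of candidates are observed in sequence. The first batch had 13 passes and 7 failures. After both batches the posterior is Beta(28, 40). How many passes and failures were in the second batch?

5 passes and 20 failures

Sequential conjugate updates are equivalent to a single update on the pooled data, so total successes = posterior α − prior α and total failures = posterior β − prior β.
Total across both batches: 28−10=18 passes, 40−13=27 failures.
Subtract the first batch: 18−13=5 passes and 27−7=20 failures.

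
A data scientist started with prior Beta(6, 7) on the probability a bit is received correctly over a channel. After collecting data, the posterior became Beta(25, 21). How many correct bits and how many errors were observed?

Under Beta–binomial conjugacy the posterior parameters are (a+s, b+f).
Match parameters: s=25−6=19, f=21−7=14.

19 correct bits and 14 errors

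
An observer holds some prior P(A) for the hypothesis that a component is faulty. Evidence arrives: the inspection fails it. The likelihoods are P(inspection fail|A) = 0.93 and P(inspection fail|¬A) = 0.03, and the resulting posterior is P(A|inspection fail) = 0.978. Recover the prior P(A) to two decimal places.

P(A) = 0.59

Bayes' rule in odds form gives O(A|E) = O(A)·[P(E|A)/P(E|¬A)], hence O(A) = O(A|E)/LR.
Posterior odds = 0.978/(1−0.978) = 44.4545. LR = 0.93/0.03 = 31.0000.
Prior odds = 44.4545/31.0000 = 1.4340, so P(A) = 1.4340/(1+1.4340) ≈ 0.59.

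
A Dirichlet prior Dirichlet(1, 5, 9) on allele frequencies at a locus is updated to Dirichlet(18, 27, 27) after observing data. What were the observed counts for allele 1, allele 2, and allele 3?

counts (17, 22, 18)

For a Dirichlet(α) prior with multinomial counts c, the posterior is Dirichlet(α + c) componentwise.
Counts are posterior − prior componentwise: 18−1=17, 27−5=22, 27−9=18.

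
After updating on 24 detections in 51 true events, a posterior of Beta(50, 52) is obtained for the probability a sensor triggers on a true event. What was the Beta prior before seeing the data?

Beta(26, 25)

A Beta(a, b) prior with s successes and f failures in binomial data gives a Beta(a+s, b+f) posterior.
Subtract the data counts: 50−24=26, 52−27=25.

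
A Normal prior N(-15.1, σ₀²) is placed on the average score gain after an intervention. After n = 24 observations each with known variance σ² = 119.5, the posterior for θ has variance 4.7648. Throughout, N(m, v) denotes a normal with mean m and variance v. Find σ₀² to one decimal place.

Posterior precision equals prior precision plus data precision: 1/σ_n² = 1/σ₀² + n/σ².
So 1/σ₀² = 1/4.7648 − 24/119.5 = 0.209872 − 0.200837 = 0.009035.
Hence σ₀² = 1/0.009035 ≈ 110.7.

σ₀² = 110.7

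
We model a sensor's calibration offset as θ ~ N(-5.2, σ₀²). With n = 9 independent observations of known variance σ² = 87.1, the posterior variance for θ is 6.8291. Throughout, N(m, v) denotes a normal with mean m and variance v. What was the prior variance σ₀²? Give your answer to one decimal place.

σ₀² = 23.2

For the Normal–Normal model with known σ², precisions add: τ_n = τ₀ + n/σ².
So 1/σ₀² = 1/6.8291 − 9/87.1 = 0.146432 − 0.103330 = 0.043102.
Hence σ₀² = 1/0.043102 ≈ 23.2.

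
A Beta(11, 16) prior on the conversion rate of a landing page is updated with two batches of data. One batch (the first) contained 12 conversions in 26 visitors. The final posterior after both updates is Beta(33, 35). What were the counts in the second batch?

Because Beta–binomial updating is additive in the counts, the combined data contributed (α_post−α_prior, β_post−β_prior) successes and failures.
Total across both batches: 33−11=22 conversions, 35−16=19 bounces.
Subtract the first batch: 22−12=10 conversions and 19−14=5 bounces.

10 conversions and 5 bounces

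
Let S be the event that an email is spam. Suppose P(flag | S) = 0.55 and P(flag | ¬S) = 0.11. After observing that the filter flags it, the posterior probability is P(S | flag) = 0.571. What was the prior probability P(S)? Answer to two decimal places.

P(S) = 0.21

Bayes' rule in odds form gives O(S|E) = O(S)·[P(E|S)/P(E|¬S)], hence O(S) = O(S|E)/LR.
Posterior odds = 0.571/(1−0.571) = 1.3310. LR = 0.55/0.11 = 5.0000.
Prior odds = 1.3310/5.0000 = 0.2662, so P(S) = 0.2662/(1+0.2662) ≈ 0.21.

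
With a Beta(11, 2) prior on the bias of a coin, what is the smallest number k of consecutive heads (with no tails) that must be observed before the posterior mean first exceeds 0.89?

k = 6

After k heads and 0 tails the posterior is Beta(11+k, 2), with mean (11+k)/(11+2+k).
Set (11+k)/(13+k) > 0.89 and solve: k > (0.89·13 − 11)/(1 − 0.89) = 5.182.
The smallest integer exceeding 5.182 is 6, and checking k=6: (17)/(19) = 0.8947 > 0.89.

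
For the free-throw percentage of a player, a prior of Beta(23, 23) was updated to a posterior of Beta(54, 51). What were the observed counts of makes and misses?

Beta is conjugate to the binomial likelihood: posterior = Beta(α+s, β+f).
So s = 54 − 23 = 31 and f = 51 − 23 = 28.

31 makes and 28 misses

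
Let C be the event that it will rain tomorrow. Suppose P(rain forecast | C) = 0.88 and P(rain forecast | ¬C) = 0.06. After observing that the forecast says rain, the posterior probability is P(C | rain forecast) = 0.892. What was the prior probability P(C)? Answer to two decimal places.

P(C) = 0.36

Bayes' rule in odds form gives O(C|E) = O(C)·[P(E|C)/P(E|¬C)], hence O(C) = O(C|E)/LR.
Posterior odds = 0.892/(1−0.892) = 8.2593. LR = 0.88/0.06 = 14.6667.
Prior odds = 8.2593/14.6667 = 0.5631, so P(C) = 0.5631/(1+0.5631) ≈ 0.36.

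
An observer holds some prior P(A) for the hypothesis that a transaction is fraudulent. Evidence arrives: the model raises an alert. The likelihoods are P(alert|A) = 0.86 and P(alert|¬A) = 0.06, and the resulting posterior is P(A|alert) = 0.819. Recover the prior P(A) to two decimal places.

Bayes' rule in odds form gives O(A|E) = O(A)·[P(E|A)/P(E|¬A)], hence O(A) = O(A|E)/LR.
Posterior odds = 0.819/(1−0.819) = 4.5249. LR = 0.86/0.06 = 14.3333.
Prior odds = 4.5249/14.3333 = 0.3157, so P(A) = 0.3157/(1+0.3157) ≈ 0.24.

P(A) = 0.24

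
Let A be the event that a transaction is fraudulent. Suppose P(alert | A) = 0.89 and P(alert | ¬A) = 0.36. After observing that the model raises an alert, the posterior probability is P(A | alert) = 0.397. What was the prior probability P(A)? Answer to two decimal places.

P(A) = 0.21

In odds form, posterior odds = prior odds × likelihood ratio, so prior odds = posterior odds ÷ LR.
Posterior odds = 0.397/(1−0.397) = 0.6584. LR = 0.89/0.36 = 2.4722.
Prior odds = 0.6584/2.4722 = 0.2663, so P(A) = 0.2663/(1+0.2663) ≈ 0.21.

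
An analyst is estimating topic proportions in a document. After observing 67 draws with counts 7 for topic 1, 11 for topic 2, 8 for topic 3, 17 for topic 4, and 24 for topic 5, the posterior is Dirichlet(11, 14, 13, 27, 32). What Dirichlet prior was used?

Dirichlet(4, 3, 5, 10, 8)

For a Dirichlet(α) prior with multinomial counts c, the posterior is Dirichlet(α + c) componentwise.
Subtract each count from the matching posterior parameter: 11−7=4, 14−11=3, 13−8=5, 27−17=10, 32−24=8.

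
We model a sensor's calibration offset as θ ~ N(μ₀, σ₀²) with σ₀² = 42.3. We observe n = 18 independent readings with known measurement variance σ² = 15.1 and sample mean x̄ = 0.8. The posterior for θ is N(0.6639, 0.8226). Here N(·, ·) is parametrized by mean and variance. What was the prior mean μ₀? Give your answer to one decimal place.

μ₀ = -6.2

With known observation variance, the Normal–Normal posterior has precision τ_n = τ₀ + n/σ² and mean μ_n = (τ₀μ₀ + (n/σ²)x̄)/τ_n.
Here τ₀ = 1/42.3 = 0.023641 and τ_data = 18/15.1 = 1.192053, so τ_n = 1.215694.
Rearranging for μ₀: μ₀ = (μ_n·τ_n − τ_data·x̄)/τ₀ = (0.6639·1.215694 − 1.192053·0.8) / 0.023641 = -0.146543/0.023641 ≈ -6.2.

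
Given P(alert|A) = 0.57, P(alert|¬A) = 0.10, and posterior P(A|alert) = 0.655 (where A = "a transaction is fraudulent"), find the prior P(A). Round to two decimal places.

Bayes' rule in odds form gives O(A|E) = O(A)·[P(E|A)/P(E|¬A)], hence O(A) = O(A|E)/LR.
Posterior odds = 0.655/(1−0.655) = 1.8986. LR = 0.57/0.10 = 5.7000.
Prior odds = 1.8986/5.7000 = 0.3331, so P(A) = 0.3331/(1+0.3331) ≈ 0.25.

P(A) = 0.25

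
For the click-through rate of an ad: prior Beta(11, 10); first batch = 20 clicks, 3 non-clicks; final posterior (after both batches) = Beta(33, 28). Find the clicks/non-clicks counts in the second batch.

2 clicks and 15 non-clicks

Because Beta–binomial updating is additive in the counts, the combined data contributed (α_post−α_prior, β_post−β_prior) successes and failures.
Total across both batches: 33−11=22 clicks, 28−10=18 non-clicks.
Subtract the first batch: 22−20=2 clicks and 18−3=15 non-clicks.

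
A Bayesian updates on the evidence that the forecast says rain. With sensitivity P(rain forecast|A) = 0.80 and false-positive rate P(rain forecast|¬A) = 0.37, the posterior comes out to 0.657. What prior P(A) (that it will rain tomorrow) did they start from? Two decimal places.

In odds form, posterior odds = prior odds × likelihood ratio, so prior odds = posterior odds ÷ LR.
Posterior odds = 0.657/(1−0.657) = 1.9155. LR = 0.80/0.37 = 2.1622.
Prior odds = 1.9155/2.1622 = 0.8859, so P(A) = 0.8859/(1+0.8859) ≈ 0.47.

P(A) = 0.47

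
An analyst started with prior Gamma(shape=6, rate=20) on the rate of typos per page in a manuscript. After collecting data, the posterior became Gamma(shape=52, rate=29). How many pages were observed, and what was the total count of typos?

n = 9 pages with total 46 typos

A Gamma(α, β) prior (rate parametrization) on a Poisson rate with n observations summing to S gives posterior Gamma(α+S, β+n).
Matching: Σxᵢ = 52 − 6 = 46 and n = 29 − 20 = 9.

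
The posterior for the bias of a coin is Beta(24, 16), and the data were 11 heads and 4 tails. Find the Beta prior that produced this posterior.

Beta(13, 12)

Under Beta–binomial conjugacy the posterior parameters are (a+s, b+f).
So a = 24 − 11 = 13 and b = 16 − 4 = 12.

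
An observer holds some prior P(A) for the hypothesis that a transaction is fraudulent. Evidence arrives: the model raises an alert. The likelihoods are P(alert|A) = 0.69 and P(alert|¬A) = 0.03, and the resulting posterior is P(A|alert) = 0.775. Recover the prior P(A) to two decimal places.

In odds form, posterior odds = prior odds × likelihood ratio, so prior odds = posterior odds ÷ LR.
Posterior odds = 0.775/(1−0.775) = 3.4444. LR = 0.69/0.03 = 23.0000.
Prior odds = 3.4444/23.0000 = 0.1498, so P(A) = 0.1498/(1+0.1498) ≈ 0.13.

P(A) = 0.13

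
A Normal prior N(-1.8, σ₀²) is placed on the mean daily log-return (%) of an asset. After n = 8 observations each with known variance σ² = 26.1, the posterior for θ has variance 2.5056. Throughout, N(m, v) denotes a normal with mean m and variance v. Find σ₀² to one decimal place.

For the Normal–Normal model with known σ², precisions add: τ_n = τ₀ + n/σ².
So 1/σ₀² = 1/2.5056 − 8/26.1 = 0.399106 − 0.306513 = 0.092593.
Hence σ₀² = 1/0.092593 ≈ 10.8.

σ₀² = 10.8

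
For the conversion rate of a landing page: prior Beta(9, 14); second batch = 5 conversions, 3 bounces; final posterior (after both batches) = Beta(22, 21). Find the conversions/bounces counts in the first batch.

Because Beta–binomial updating is additive in the counts, the combined data contributed (α_post−α_prior, β_post−β_prior) successes and failures.
Total across both batches: 22−9=13 conversions, 21−14=7 bounces.
Subtract the second batch: 13−5=8 conversions and 7−3=4 bounces.

8 conversions and 4 bounces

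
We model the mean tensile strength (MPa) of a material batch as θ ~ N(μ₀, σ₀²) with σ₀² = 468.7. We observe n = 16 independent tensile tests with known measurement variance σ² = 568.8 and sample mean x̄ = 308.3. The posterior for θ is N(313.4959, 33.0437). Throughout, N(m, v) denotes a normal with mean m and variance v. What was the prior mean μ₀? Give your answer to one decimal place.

With known observation variance, the Normal–Normal posterior has precision τ_n = τ₀ + n/σ² and mean μ_n = (τ₀μ₀ + (n/σ²)x̄)/τ_n.
Here τ₀ = 1/468.7 = 0.002134 and τ_data = 16/568.8 = 0.028129, so τ_n = 0.030263.
Rearranging for μ₀: μ₀ = (μ_n·τ_n − τ_data·x̄)/τ₀ = (313.4959·0.030263 − 0.028129·308.3) / 0.002134 = 0.815156/0.002134 ≈ 382.0.

μ₀ = 382.0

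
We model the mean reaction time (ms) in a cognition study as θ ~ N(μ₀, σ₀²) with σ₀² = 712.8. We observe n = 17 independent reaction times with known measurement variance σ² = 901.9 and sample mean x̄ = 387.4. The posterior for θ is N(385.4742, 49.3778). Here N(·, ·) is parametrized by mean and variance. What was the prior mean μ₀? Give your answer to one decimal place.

μ₀ = 359.6

With known observation variance, the Normal–Normal posterior has precision τ_n = τ₀ + n/σ² and mean μ_n = (τ₀μ₀ + (n/σ²)x̄)/τ_n.
Here τ₀ = 1/712.8 = 0.001403 and τ_data = 17/901.9 = 0.018849, so τ_n = 0.020252.
Rearranging for μ₀: μ₀ = (μ_n·τ_n − τ_data·x̄)/τ₀ = (385.4742·0.020252 − 0.018849·387.4) / 0.001403 = 0.504521/0.001403 ≈ 359.6.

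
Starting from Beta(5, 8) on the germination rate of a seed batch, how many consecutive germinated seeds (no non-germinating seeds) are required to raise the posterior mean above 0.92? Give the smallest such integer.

k = 88

After k germinated seeds and 0 non-germinating seeds the posterior is Beta(5+k, 8), with mean (5+k)/(5+8+k).
Set (5+k)/(13+k) > 0.92 and solve: k > (0.92·13 − 5)/(1 − 0.92) = 87.000.
The smallest integer exceeding 87.000 is 88, and checking k=88: (93)/(101) = 0.9208 > 0.92.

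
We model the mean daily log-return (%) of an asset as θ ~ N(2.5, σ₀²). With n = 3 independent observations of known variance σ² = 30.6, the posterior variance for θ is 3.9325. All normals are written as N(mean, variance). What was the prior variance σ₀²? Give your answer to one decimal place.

σ₀² = 6.4

For the Normal–Normal model with known σ², precisions add: τ_n = τ₀ + n/σ².
So 1/σ₀² = 1/3.9325 − 3/30.6 = 0.254291 − 0.098039 = 0.156252.
Hence σ₀² = 1/0.156252 ≈ 6.4.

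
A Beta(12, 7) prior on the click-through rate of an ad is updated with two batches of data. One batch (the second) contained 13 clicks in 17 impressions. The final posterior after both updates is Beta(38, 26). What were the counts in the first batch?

Sequential conjugate updates are equivalent to a single update on the pooled data, so total successes = posterior α − prior α and total failures = posterior β − prior β.
Total across both batches: 38−12=26 clicks, 26−7=19 non-clicks.
Subtract the second batch: 26−13=13 clicks and 19−4=15 non-clicks.

13 clicks and 15 non-clicks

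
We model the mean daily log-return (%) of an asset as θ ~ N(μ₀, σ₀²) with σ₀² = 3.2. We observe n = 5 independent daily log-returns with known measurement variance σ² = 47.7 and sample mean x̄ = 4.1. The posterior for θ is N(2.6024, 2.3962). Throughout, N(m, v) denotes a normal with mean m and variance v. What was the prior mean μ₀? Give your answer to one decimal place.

μ₀ = 2.1

With known observation variance, the Normal–Normal posterior has precision τ_n = τ₀ + n/σ² and mean μ_n = (τ₀μ₀ + (n/σ²)x̄)/τ_n.
Here τ₀ = 1/3.2 = 0.312500 and τ_data = 5/47.7 = 0.104822, so τ_n = 0.417322.
Rearranging for μ₀: μ₀ = (μ_n·τ_n − τ_data·x̄)/τ₀ = (2.6024·0.417322 − 0.104822·4.1) / 0.312500 = 0.656269/0.312500 ≈ 2.1.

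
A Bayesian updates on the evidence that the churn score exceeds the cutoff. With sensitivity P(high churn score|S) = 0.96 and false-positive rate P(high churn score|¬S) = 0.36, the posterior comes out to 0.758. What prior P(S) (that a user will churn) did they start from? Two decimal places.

Bayes' rule in odds form gives O(S|E) = O(S)·[P(E|S)/P(E|¬S)], hence O(S) = O(S|E)/LR.
Posterior odds = 0.758/(1−0.758) = 3.1322. LR = 0.96/0.36 = 2.6667.
Prior odds = 3.1322/2.6667 = 1.1746, so P(S) = 1.1746/(1+1.1746) ≈ 0.54.

P(S) = 0.54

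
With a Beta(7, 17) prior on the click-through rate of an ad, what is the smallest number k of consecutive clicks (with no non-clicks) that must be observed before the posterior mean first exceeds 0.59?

After k clicks and 0 non-clicks the posterior is Beta(7+k, 17), with mean (7+k)/(7+17+k).
Set (7+k)/(24+k) > 0.59 and solve: k > (0.59·24 − 7)/(1 − 0.59) = 17.463.
The smallest integer exceeding 17.463 is 18, and checking k=18: (25)/(42) = 0.5952 > 0.59.

k = 18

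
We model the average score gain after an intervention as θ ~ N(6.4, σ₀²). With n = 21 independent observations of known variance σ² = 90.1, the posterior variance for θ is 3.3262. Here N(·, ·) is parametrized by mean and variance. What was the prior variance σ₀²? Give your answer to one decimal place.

σ₀² = 14.8

For the Normal–Normal model with known σ², precisions add: τ_n = τ₀ + n/σ².
So 1/σ₀² = 1/3.3262 − 21/90.1 = 0.300643 − 0.233074 = 0.067569.
Hence σ₀² = 1/0.067569 ≈ 14.8.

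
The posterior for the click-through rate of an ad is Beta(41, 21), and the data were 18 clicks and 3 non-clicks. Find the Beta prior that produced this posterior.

A Beta(α, β) prior with s successes and f failures in binomial data gives a Beta(α+s, β+f) posterior.
So α = 41 − 18 = 23 and β = 21 − 3 = 18.

Beta(23, 18)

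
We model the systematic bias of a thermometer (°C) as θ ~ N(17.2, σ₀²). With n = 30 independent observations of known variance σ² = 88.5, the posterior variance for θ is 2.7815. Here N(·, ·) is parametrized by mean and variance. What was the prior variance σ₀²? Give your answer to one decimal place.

For the Normal–Normal model with known σ², precisions add: τ_n = τ₀ + n/σ².
So 1/σ₀² = 1/2.7815 − 30/88.5 = 0.359518 − 0.338983 = 0.020535.
Hence σ₀² = 1/0.020535 ≈ 48.7.

σ₀² = 48.7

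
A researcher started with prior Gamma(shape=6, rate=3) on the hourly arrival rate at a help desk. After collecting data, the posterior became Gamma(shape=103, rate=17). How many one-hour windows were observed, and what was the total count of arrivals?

n = 14 one-hour windows with total 97 arrivals

A Gamma(α, β) prior (rate parametrization) on a Poisson rate with n observations summing to S gives posterior Gamma(α+S, β+n).
Matching: Σxᵢ = 103 − 6 = 97 and n = 17 − 3 = 14.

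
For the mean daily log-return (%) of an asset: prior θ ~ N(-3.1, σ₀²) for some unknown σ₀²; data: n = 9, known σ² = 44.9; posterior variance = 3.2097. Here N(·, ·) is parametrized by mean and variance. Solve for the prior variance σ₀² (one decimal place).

σ₀² = 9.0

For the Normal–Normal model with known σ², precisions add: τ_n = τ₀ + n/σ².
So 1/σ₀² = 1/3.2097 − 9/44.9 = 0.311556 − 0.200445 = 0.111111.
Hence σ₀² = 1/0.111111 ≈ 9.0.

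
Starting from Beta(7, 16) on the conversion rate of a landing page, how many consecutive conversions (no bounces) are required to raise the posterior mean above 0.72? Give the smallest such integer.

k = 35

After k conversions and 0 bounces the posterior is Beta(7+k, 16), with mean (7+k)/(7+16+k).
Set (7+k)/(23+k) > 0.72 and solve: k > (0.72·23 − 7)/(1 − 0.72) = 34.143.
The smallest integer exceeding 34.143 is 35.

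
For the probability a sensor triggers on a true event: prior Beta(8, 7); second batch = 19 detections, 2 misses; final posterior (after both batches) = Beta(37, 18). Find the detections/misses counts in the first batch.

Sequential conjugate updates are equivalent to a single update on the pooled data, so total successes = posterior α − prior α and total failures = posterior β − prior β.
Total across both batches: 37−8=29 detections, 18−7=11 misses.
Subtract the second batch: 29−19=10 detections and 11−2=9 misses.

10 detections and 9 misses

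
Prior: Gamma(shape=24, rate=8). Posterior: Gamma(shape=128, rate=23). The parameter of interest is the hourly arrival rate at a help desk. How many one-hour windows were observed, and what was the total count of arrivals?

n = 15 one-hour windows with total 104 arrivals

A Gamma(α, β) prior (rate parametrization) on a Poisson rate with n observations summing to S gives posterior Gamma(α+S, β+n).
Matching: Σxᵢ = 128 − 24 = 104 and n = 23 − 8 = 15.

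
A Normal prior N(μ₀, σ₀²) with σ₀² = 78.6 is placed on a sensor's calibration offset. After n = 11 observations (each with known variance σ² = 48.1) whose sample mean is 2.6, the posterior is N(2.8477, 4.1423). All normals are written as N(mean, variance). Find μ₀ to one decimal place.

μ₀ = 7.3

With known observation variance, the Normal–Normal posterior has precision τ_n = τ₀ + n/σ² and mean μ_n = (τ₀μ₀ + (n/σ²)x̄)/τ_n.
Here τ₀ = 1/78.6 = 0.012723 and τ_data = 11/48.1 = 0.228690, so τ_n = 0.241413.
Rearranging for μ₀: μ₀ = (μ_n·τ_n − τ_data·x̄)/τ₀ = (2.8477·0.241413 − 0.228690·2.6) / 0.012723 = 0.092878/0.012723 ≈ 7.3.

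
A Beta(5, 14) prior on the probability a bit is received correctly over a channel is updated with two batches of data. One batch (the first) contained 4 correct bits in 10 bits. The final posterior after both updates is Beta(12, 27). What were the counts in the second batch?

3 correct bits and 7 errors

Because Beta–binomial updating is additive in the counts, the combined data contributed (α_post−α_prior, β_post−β_prior) successes and failures.
Total across both batches: 12−5=7 correct bits, 27−14=13 errors.
Subtract the first batch: 7−4=3 correct bits and 13−6=7 errors.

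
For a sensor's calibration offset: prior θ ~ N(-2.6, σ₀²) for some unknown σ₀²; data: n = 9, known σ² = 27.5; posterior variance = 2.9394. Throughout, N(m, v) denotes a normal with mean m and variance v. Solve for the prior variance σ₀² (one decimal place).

Posterior precision equals prior precision plus data precision: 1/σ_n² = 1/σ₀² + n/σ².
So 1/σ₀² = 1/2.9394 − 9/27.5 = 0.340205 − 0.327273 = 0.012932.
Hence σ₀² = 1/0.012932 ≈ 77.3.

σ₀² = 77.3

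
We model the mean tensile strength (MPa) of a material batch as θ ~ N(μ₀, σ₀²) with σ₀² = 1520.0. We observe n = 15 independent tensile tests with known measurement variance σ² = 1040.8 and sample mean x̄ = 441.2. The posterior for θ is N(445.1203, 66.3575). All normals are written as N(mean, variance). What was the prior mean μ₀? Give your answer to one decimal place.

The posterior mean is a precision-weighted average: μ_n = (τ₀μ₀ + τ_data·x̄)/(τ₀+τ_data), with τ₀=1/σ₀² and τ_data=n/σ².
Here τ₀ = 1/1520.0 = 0.000658 and τ_data = 15/1040.8 = 0.014412, so τ_n = 0.015070.
Rearranging for μ₀: μ₀ = (μ_n·τ_n − τ_data·x̄)/τ₀ = (445.1203·0.015070 − 0.014412·441.2) / 0.000658 = 0.349389/0.000658 ≈ 531.0.

μ₀ = 531.0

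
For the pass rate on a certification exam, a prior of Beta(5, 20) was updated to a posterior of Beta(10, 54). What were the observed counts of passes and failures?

5 passes and 34 failures

Beta is conjugate to the binomial likelihood: posterior = Beta(α+s, β+f).
Match parameters: s=10−5=5, f=54−20=34.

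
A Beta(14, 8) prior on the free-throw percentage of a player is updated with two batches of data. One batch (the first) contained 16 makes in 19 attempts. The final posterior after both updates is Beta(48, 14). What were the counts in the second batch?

18 makes and 3 misses

Because Beta–binomial updating is additive in the counts, the combined data contributed (α_post−α_prior, β_post−β_prior) successes and failures.
Total across both batches: 48−14=34 makes, 14−8=6 misses.
Subtract the first batch: 34−16=18 makes and 6−3=3 misses.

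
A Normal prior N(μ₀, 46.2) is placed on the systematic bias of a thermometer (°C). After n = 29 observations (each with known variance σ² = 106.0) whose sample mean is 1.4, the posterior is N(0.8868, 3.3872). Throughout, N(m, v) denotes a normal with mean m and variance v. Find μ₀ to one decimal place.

The posterior mean is a precision-weighted average: μ_n = (τ₀μ₀ + τ_data·x̄)/(τ₀+τ_data), with τ₀=1/σ₀² and τ_data=n/σ².
Here τ₀ = 1/46.2 = 0.021645 and τ_data = 29/106.0 = 0.273585, so τ_n = 0.295230.
Rearranging for μ₀: μ₀ = (μ_n·τ_n − τ_data·x̄)/τ₀ = (0.8868·0.295230 − 0.273585·1.4) / 0.021645 = -0.121209/0.021645 ≈ -5.6.

μ₀ = -5.6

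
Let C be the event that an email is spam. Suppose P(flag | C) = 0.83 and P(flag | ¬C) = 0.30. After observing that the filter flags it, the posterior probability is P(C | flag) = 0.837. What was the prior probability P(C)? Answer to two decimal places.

P(C) = 0.65

Bayes' rule in odds form gives O(C|E) = O(C)·[P(E|C)/P(E|¬C)], hence O(C) = O(C|E)/LR.
Posterior odds = 0.837/(1−0.837) = 5.1350. LR = 0.83/0.30 = 2.7667.
Prior odds = 5.1350/2.7667 = 1.8560, so P(C) = 1.8560/(1+1.8560) ≈ 0.65.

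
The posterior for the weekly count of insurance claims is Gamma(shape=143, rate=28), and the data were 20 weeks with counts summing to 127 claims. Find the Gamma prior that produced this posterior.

A Gamma(α, β) prior (rate parametrization) on a Poisson rate with n observations summing to S gives posterior Gamma(α+S, β+n).
So α = 143 − 127 = 16 and β = 28 − 20 = 8.

Gamma(shape=16, rate=8)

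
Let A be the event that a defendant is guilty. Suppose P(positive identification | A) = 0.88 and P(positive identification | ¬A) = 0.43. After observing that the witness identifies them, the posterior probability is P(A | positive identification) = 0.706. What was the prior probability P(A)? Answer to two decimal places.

P(A) = 0.54

In odds form, posterior odds = prior odds × likelihood ratio, so prior odds = posterior odds ÷ LR.
Posterior odds = 0.706/(1−0.706) = 2.4014. LR = 0.88/0.43 = 2.0465.
Prior odds = 2.4014/2.0465 = 1.1734, so P(A) = 1.1734/(1+1.1734) ≈ 0.54.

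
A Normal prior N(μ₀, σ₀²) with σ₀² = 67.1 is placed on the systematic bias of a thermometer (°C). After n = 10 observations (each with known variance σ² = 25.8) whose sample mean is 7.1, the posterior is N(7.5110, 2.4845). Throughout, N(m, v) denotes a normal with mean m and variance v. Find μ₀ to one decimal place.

μ₀ = 18.2

The posterior mean is a precision-weighted average: μ_n = (τ₀μ₀ + τ_data·x̄)/(τ₀+τ_data), with τ₀=1/σ₀² and τ_data=n/σ².
Here τ₀ = 1/67.1 = 0.014903 and τ_data = 10/25.8 = 0.387597, so τ_n = 0.402500.
Rearranging for μ₀: μ₀ = (μ_n·τ_n − τ_data·x̄)/τ₀ = (7.5110·0.402500 − 0.387597·7.1) / 0.014903 = 0.271239/0.014903 ≈ 18.2.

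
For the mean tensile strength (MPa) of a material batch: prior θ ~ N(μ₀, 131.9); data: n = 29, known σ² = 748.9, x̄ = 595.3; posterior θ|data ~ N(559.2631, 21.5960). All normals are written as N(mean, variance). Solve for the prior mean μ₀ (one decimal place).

μ₀ = 375.2

The posterior mean is a precision-weighted average: μ_n = (τ₀μ₀ + τ_data·x̄)/(τ₀+τ_data), with τ₀=1/σ₀² and τ_data=n/σ².
Here τ₀ = 1/131.9 = 0.007582 and τ_data = 29/748.9 = 0.038723, so τ_n = 0.046305.
Rearranging for μ₀: μ₀ = (μ_n·τ_n − τ_data·x̄)/τ₀ = (559.2631·0.046305 − 0.038723·595.3) / 0.007582 = 2.844876/0.007582 ≈ 375.2.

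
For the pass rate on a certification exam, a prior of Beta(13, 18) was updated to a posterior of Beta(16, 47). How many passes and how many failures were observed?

3 passes and 29 failures

A Beta(a, b) prior with s successes and f failures in binomial data gives a Beta(a+s, b+f) posterior.
Match parameters: s=16−13=3, f=47−18=29.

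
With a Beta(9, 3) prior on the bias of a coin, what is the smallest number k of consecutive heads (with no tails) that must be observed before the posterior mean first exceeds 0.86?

After k heads and 0 tails the posterior is Beta(9+k, 3), with mean (9+k)/(9+3+k).
Set (9+k)/(12+k) > 0.86 and solve: k > (0.86·12 − 9)/(1 − 0.86) = 9.429.
The smallest integer exceeding 9.429 is 10.

k = 10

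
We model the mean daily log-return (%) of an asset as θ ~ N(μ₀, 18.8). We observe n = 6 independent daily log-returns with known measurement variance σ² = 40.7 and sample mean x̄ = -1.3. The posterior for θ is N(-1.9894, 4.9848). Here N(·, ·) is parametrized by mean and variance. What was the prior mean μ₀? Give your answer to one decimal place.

The posterior mean is a precision-weighted average: μ_n = (τ₀μ₀ + τ_data·x̄)/(τ₀+τ_data), with τ₀=1/σ₀² and τ_data=n/σ².
Here τ₀ = 1/18.8 = 0.053191 and τ_data = 6/40.7 = 0.147420, so τ_n = 0.200611.
Rearranging for μ₀: μ₀ = (μ_n·τ_n − τ_data·x̄)/τ₀ = (-1.9894·0.200611 − 0.147420·-1.3) / 0.053191 = -0.207450/0.053191 ≈ -3.9.

μ₀ = -3.9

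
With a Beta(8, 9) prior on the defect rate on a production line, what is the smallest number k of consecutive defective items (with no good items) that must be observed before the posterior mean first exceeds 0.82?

After k defective items and 0 good items the posterior is Beta(8+k, 9), with mean (8+k)/(8+9+k).
Set (8+k)/(17+k) > 0.82 and solve: k > (0.82·17 − 8)/(1 − 0.82) = 33.000.
The smallest integer exceeding 33.000 is 34.

k = 34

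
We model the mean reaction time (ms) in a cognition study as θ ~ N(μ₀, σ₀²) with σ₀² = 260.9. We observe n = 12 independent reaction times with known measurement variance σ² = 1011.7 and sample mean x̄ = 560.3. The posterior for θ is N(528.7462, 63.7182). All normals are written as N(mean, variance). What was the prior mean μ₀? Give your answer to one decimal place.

μ₀ = 431.1

With known observation variance, the Normal–Normal posterior has precision τ_n = τ₀ + n/σ² and mean μ_n = (τ₀μ₀ + (n/σ²)x̄)/τ_n.
Here τ₀ = 1/260.9 = 0.003833 and τ_data = 12/1011.7 = 0.011861, so τ_n = 0.015694.
Rearranging for μ₀: μ₀ = (μ_n·τ_n − τ_data·x̄)/τ₀ = (528.7462·0.015694 − 0.011861·560.3) / 0.003833 = 1.652425/0.003833 ≈ 431.1.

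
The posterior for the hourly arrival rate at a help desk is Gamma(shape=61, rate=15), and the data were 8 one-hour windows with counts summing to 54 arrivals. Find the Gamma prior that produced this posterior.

Gamma(shape=7, rate=7)

Gamma–Poisson conjugacy: posterior shape = α + Σxᵢ, posterior rate = β + n.
So α = 61 − 54 = 7 and β = 15 − 8 = 7.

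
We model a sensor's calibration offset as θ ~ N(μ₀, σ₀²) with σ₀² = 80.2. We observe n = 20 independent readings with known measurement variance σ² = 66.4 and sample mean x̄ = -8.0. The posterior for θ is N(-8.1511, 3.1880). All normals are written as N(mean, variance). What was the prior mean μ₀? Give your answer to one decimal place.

μ₀ = -11.8

The posterior mean is a precision-weighted average: μ_n = (τ₀μ₀ + τ_data·x̄)/(τ₀+τ_data), with τ₀=1/σ₀² and τ_data=n/σ².
Here τ₀ = 1/80.2 = 0.012469 and τ_data = 20/66.4 = 0.301205, so τ_n = 0.313674.
Rearranging for μ₀: μ₀ = (μ_n·τ_n − τ_data·x̄)/τ₀ = (-8.1511·0.313674 − 0.301205·-8.0) / 0.012469 = -0.147148/0.012469 ≈ -11.8.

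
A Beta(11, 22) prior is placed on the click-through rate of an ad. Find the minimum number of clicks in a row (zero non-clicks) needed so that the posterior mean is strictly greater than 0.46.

k = 8

After k clicks and 0 non-clicks the posterior is Beta(11+k, 22), with mean (11+k)/(11+22+k).
Set (11+k)/(33+k) > 0.46 and solve: k > (0.46·33 − 11)/(1 − 0.46) = 7.741.
The smallest integer exceeding 7.741 is 8, and checking k=8: (19)/(41) = 0.4634 > 0.46.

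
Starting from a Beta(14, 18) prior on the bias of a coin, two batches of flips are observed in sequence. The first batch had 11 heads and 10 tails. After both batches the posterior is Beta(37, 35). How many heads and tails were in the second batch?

12 heads and 7 tails

Because Beta–binomial updating is additive in the counts, the combined data contributed (α_post−α_prior, β_post−β_prior) successes and failures.
Total across both batches: 37−14=23 heads, 35−18=17 tails.
Subtract the first batch: 23−11=12 heads and 17−10=7 tails.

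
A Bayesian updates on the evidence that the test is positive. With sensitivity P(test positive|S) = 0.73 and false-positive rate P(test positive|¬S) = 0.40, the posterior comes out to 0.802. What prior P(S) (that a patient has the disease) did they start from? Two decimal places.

Bayes' rule in odds form gives O(S|E) = O(S)·[P(E|S)/P(E|¬S)], hence O(S) = O(S|E)/LR.
Posterior odds = 0.802/(1−0.802) = 4.0505. LR = 0.73/0.40 = 1.8250.
Prior odds = 4.0505/1.8250 = 2.2195, so P(S) = 2.2195/(1+2.2195) ≈ 0.69.

P(S) = 0.69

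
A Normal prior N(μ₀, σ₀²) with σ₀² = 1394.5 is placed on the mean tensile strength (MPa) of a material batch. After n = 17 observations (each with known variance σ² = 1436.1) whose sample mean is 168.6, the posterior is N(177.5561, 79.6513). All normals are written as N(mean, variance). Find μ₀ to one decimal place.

μ₀ = 325.4

With known observation variance, the Normal–Normal posterior has precision τ_n = τ₀ + n/σ² and mean μ_n = (τ₀μ₀ + (n/σ²)x̄)/τ_n.
Here τ₀ = 1/1394.5 = 0.000717 and τ_data = 17/1436.1 = 0.011838, so τ_n = 0.012555.
Rearranging for μ₀: μ₀ = (μ_n·τ_n − τ_data·x̄)/τ₀ = (177.5561·0.012555 − 0.011838·168.6) / 0.000717 = 0.233330/0.000717 ≈ 325.4.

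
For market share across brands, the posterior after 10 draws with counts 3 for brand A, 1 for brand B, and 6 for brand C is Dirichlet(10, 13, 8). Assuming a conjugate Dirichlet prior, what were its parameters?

For a Dirichlet(α) prior with multinomial counts c, the posterior is Dirichlet(α + c) componentwise.
Subtract each count from the matching posterior parameter: 10−3=7, 13−1=12, 8−6=2.

Dirichlet(7, 12, 2)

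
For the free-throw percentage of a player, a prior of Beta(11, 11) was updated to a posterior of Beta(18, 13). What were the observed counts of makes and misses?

7 makes and 2 misses

Under Beta–binomial conjugacy the posterior parameters are (α+s, β+f).
Match parameters: s=18−11=7, f=13−11=2.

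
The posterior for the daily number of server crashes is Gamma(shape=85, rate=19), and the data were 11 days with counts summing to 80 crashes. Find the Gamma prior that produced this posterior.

Gamma(shape=5, rate=8)

Gamma–Poisson conjugacy: posterior shape = α + Σxᵢ, posterior rate = β + n.
So α = 85 − 80 = 5 and β = 19 − 11 = 8.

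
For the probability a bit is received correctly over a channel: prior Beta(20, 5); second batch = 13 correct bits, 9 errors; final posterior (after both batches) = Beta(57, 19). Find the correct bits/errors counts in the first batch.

24 correct bits and 5 errors

Because Beta–binomial updating is additive in the counts, the combined data contributed (α_post−α_prior, β_post−β_prior) successes and failures.
Total across both batches: 57−20=37 correct bits, 19−5=14 errors.
Subtract the second batch: 37−13=24 correct bits and 14−9=5 errors.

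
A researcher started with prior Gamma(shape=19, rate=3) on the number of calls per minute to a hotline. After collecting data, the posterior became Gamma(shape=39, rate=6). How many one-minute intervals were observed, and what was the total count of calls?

Gamma–Poisson conjugacy: posterior shape = α + Σxᵢ, posterior rate = β + n.
Matching: Σxᵢ = 39 − 19 = 20 and n = 6 − 3 = 3.

n = 3 one-minute intervals with total 20 calls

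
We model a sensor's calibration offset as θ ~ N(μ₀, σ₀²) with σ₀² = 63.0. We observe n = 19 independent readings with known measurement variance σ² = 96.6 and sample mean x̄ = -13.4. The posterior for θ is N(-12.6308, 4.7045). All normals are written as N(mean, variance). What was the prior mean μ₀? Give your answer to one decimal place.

The posterior mean is a precision-weighted average: μ_n = (τ₀μ₀ + τ_data·x̄)/(τ₀+τ_data), with τ₀=1/σ₀² and τ_data=n/σ².
Here τ₀ = 1/63.0 = 0.015873 and τ_data = 19/96.6 = 0.196687, so τ_n = 0.212560.
Rearranging for μ₀: μ₀ = (μ_n·τ_n − τ_data·x̄)/τ₀ = (-12.6308·0.212560 − 0.196687·-13.4) / 0.015873 = -0.049197/0.015873 ≈ -3.1.

μ₀ = -3.1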